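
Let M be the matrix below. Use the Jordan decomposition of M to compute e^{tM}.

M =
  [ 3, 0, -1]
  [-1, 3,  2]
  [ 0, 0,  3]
e^{tM} =
  [exp(3*t), 0, -t*exp(3*t)]
  [-t*exp(3*t), exp(3*t), t^2*exp(3*t)/2 + 2*t*exp(3*t)]
  [0, 0, exp(3*t)]

Strategy: write M = P · J · P⁻¹ where J is a Jordan canonical form, so e^{tM} = P · e^{tJ} · P⁻¹, and e^{tJ} can be computed block-by-block.

M has Jordan form
J =
  [3, 1, 0]
  [0, 3, 1]
  [0, 0, 3]
(up to reordering of blocks).

Per-block formulas:
  For a 3×3 Jordan block J_3(3): exp(t · J_3(3)) = e^(3t)·(I + t·N + (t^2/2)·N^2), where N is the 3×3 nilpotent shift.

After assembling e^{tJ} and conjugating by P, we get:

e^{tM} =
  [exp(3*t), 0, -t*exp(3*t)]
  [-t*exp(3*t), exp(3*t), t^2*exp(3*t)/2 + 2*t*exp(3*t)]
  [0, 0, exp(3*t)]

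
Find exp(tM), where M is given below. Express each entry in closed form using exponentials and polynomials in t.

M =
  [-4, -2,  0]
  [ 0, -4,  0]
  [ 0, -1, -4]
e^{tM} =
  [exp(-4*t), -2*t*exp(-4*t), 0]
  [0, exp(-4*t), 0]
  [0, -t*exp(-4*t), exp(-4*t)]

Strategy: write M = P · J · P⁻¹ where J is a Jordan canonical form, so e^{tM} = P · e^{tJ} · P⁻¹, and e^{tJ} can be computed block-by-block.

M has Jordan form
J =
  [-4,  1,  0]
  [ 0, -4,  0]
  [ 0,  0, -4]
(up to reordering of blocks).

Per-block formulas:
  For a 2×2 Jordan block J_2(-4): exp(t · J_2(-4)) = e^(-4t)·(I + t·N), where N is the 2×2 nilpotent shift.
  For a 1×1 block at λ = -4: exp(t · [-4]) = [e^(-4t)].

After assembling e^{tJ} and conjugating by P, we get:

e^{tM} =
  [exp(-4*t), -2*t*exp(-4*t), 0]
  [0, exp(-4*t), 0]
  [0, -t*exp(-4*t), exp(-4*t)]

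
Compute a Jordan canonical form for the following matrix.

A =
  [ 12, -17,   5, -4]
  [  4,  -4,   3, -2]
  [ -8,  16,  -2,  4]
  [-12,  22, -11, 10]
J_3(4) ⊕ J_1(4)

The characteristic polynomial is
  det(x·I − A) = x^4 - 16*x^3 + 96*x^2 - 256*x + 256 = (x - 4)^4

Eigenvalues and multiplicities (the geometric multiplicity of λ is n − rank(A − λI), which equals the number of Jordan blocks for λ):
  λ = 4: algebraic multiplicity = 4, geometric multiplicity = 2

Determining the block sizes for each eigenvalue:
  λ = 4: with am = 4 and gm = 2, the partition is not yet determined (e.g. several partitions of 4 into 2 parts exist). Let N = A − (4)·I. Computing rank(N^1) = 2, rank(N^2) = 1, rank(N^3) = 0; the number of blocks of size ≥ j is rank(N^{j−1}) − rank(N^j), giving [2, 1, 1]. So we have 1 block(s) of size 3, 1 block(s) of size 1 → block sizes [3, 1]

Assembling the blocks gives a Jordan form
J =
  [4, 1, 0, 0]
  [0, 4, 1, 0]
  [0, 0, 4, 0]
  [0, 0, 0, 4]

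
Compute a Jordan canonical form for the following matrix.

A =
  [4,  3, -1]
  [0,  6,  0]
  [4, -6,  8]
J_2(6) ⊕ J_1(6)

The characteristic polynomial is
  det(x·I − A) = x^3 - 18*x^2 + 108*x - 216 = (x - 6)^3

Eigenvalues and multiplicities (the geometric multiplicity of λ is n − rank(A − λI), which equals the number of Jordan blocks for λ):
  λ = 6: algebraic multiplicity = 3, geometric multiplicity = 2

Determining the block sizes for each eigenvalue:
  λ = 6: 2 blocks summing to 3 forces exactly one block of size 2 and the rest size 1 → block sizes [2, 1]

Assembling the blocks gives a Jordan form
J =
  [6, 1, 0]
  [0, 6, 0]
  [0, 0, 6]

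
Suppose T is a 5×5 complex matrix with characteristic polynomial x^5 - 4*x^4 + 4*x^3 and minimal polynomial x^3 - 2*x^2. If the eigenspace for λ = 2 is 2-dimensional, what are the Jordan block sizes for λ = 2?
Block sizes for λ = 2: [1, 1]

Step 1 — from the characteristic polynomial, algebraic multiplicity of λ = 2 is 2. From dim ker(T − (2)·I) = 2, there are exactly 2 Jordan blocks for λ = 2.
Step 2 — from the minimal polynomial, the factor (x − 2) tells us the largest block for λ = 2 has size 1.
Step 3 — with total size 2, 2 blocks, and largest block 1, the block sizes (in nonincreasing order) are [1, 1].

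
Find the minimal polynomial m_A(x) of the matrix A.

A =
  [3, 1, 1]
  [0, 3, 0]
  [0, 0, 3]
x^2 - 6*x + 9

The characteristic polynomial is χ_A(x) = (x - 3)^3, so the eigenvalues are known. The minimal polynomial is
  m_A(x) = Π_λ (x − λ)^{k_λ}
where k_λ is the size of the *largest* Jordan block for λ (equivalently, the smallest k with (A − λI)^k v = 0 for every generalised eigenvector v of λ).

  λ = 3: largest Jordan block has size 2, contributing (x − 3)^2

So m_A(x) = (x - 3)^2 = x^2 - 6*x + 9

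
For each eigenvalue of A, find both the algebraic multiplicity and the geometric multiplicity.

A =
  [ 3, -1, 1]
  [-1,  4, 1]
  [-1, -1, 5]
λ = 4: alg = 3, geom = 1

Step 1 — factor the characteristic polynomial to read off the algebraic multiplicities:
  χ_A(x) = (x - 4)^3

Step 2 — compute geometric multiplicities via the rank-nullity identity g(λ) = n − rank(A − λI):
  rank(A − (4)·I) = 2, so dim ker(A − (4)·I) = n − 2 = 1

Summary:
  λ = 4: algebraic multiplicity = 3, geometric multiplicity = 1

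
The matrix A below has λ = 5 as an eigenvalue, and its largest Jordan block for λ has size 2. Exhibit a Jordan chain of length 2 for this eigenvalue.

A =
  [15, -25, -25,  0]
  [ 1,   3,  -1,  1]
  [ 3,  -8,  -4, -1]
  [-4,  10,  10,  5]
A Jordan chain for λ = 5 of length 2:
v_1 = (5, 1, 1, -2)ᵀ
v_2 = (3, 1, 0, 0)ᵀ

Let N = A − (5)·I. We want v_2 with N^2 v_2 = 0 but N^1 v_2 ≠ 0; then v_{j-1} := N · v_j for j = 2, …, 2.

Pick v_2 = (3, 1, 0, 0)ᵀ.
Then v_1 = N · v_2 = (5, 1, 1, -2)ᵀ.

Sanity check: (A − (5)·I) v_1 = (0, 0, 0, 0)ᵀ = 0. ✓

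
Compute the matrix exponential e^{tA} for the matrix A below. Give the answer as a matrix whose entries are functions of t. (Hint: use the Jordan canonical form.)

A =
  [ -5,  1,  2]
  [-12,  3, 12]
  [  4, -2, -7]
e^{tA} =
  [-2*t*exp(-3*t) + exp(-3*t), t*exp(-3*t), 2*t*exp(-3*t)]
  [-12*t*exp(-3*t), 6*t*exp(-3*t) + exp(-3*t), 12*t*exp(-3*t)]
  [4*t*exp(-3*t), -2*t*exp(-3*t), -4*t*exp(-3*t) + exp(-3*t)]

Strategy: write A = P · J · P⁻¹ where J is a Jordan canonical form, so e^{tA} = P · e^{tJ} · P⁻¹, and e^{tJ} can be computed block-by-block.

A has Jordan form
J =
  [-3,  1,  0]
  [ 0, -3,  0]
  [ 0,  0, -3]
(up to reordering of blocks).

Per-block formulas:
  For a 2×2 Jordan block J_2(-3): exp(t · J_2(-3)) = e^(-3t)·(I + t·N), where N is the 2×2 nilpotent shift.
  For a 1×1 block at λ = -3: exp(t · [-3]) = [e^(-3t)].

After assembling e^{tJ} and conjugating by P, we get:

e^{tA} =
  [-2*t*exp(-3*t) + exp(-3*t), t*exp(-3*t), 2*t*exp(-3*t)]
  [-12*t*exp(-3*t), 6*t*exp(-3*t) + exp(-3*t), 12*t*exp(-3*t)]
  [4*t*exp(-3*t), -2*t*exp(-3*t), -4*t*exp(-3*t) + exp(-3*t)]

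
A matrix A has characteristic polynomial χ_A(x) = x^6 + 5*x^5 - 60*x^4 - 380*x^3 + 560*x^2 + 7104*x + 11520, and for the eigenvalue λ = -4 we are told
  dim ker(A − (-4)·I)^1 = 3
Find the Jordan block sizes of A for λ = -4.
Block sizes for λ = -4: [1, 1, 1]

From the dimensions of kernels of powers, the number of Jordan blocks of size at least j is d_j − d_{j−1} where d_j = dim ker(N^j) (with d_0 = 0). Computing the differences gives [3].
The number of blocks of size exactly k is (#blocks of size ≥ k) − (#blocks of size ≥ k + 1), so the partition is: 3 block(s) of size 1.
In nonincreasing order the block sizes are [1, 1, 1].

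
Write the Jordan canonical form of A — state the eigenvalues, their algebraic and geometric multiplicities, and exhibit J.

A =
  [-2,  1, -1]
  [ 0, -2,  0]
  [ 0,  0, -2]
J_2(-2) ⊕ J_1(-2)

The characteristic polynomial is
  det(x·I − A) = x^3 + 6*x^2 + 12*x + 8 = (x + 2)^3

Eigenvalues and multiplicities (the geometric multiplicity of λ is n − rank(A − λI), which equals the number of Jordan blocks for λ):
  λ = -2: algebraic multiplicity = 3, geometric multiplicity = 2

Determining the block sizes for each eigenvalue:
  λ = -2: 2 blocks summing to 3 forces exactly one block of size 2 and the rest size 1 → block sizes [2, 1]

Assembling the blocks gives a Jordan form
J =
  [-2,  1,  0]
  [ 0, -2,  0]
  [ 0,  0, -2]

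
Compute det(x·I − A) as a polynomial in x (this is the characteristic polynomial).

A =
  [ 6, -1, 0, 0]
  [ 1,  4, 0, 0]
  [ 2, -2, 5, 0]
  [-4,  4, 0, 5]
x^4 - 20*x^3 + 150*x^2 - 500*x + 625

Expanding det(x·I − A) (e.g. by cofactor expansion or by noting that A is similar to its Jordan form J, which has the same characteristic polynomial as A) gives
  χ_A(x) = x^4 - 20*x^3 + 150*x^2 - 500*x + 625
which factors as (x - 5)^4. The eigenvalues (with algebraic multiplicities) are λ = 5 with multiplicity 4.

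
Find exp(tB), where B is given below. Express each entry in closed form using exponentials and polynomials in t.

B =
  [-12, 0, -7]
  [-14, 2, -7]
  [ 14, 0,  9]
e^{tB} =
  [-exp(2*t) + 2*exp(-5*t), 0, -exp(2*t) + exp(-5*t)]
  [-2*exp(2*t) + 2*exp(-5*t), exp(2*t), -exp(2*t) + exp(-5*t)]
  [2*exp(2*t) - 2*exp(-5*t), 0, 2*exp(2*t) - exp(-5*t)]

Strategy: write B = P · J · P⁻¹ where J is a Jordan canonical form, so e^{tB} = P · e^{tJ} · P⁻¹, and e^{tJ} can be computed block-by-block.

B has Jordan form
J =
  [-5, 0, 0]
  [ 0, 2, 0]
  [ 0, 0, 2]
(up to reordering of blocks).

Per-block formulas:
  For a 1×1 block at λ = 2: exp(t · [2]) = [e^(2t)].
  For a 1×1 block at λ = -5: exp(t · [-5]) = [e^(-5t)].

After assembling e^{tJ} and conjugating by P, we get:

e^{tB} =
  [-exp(2*t) + 2*exp(-5*t), 0, -exp(2*t) + exp(-5*t)]
  [-2*exp(2*t) + 2*exp(-5*t), exp(2*t), -exp(2*t) + exp(-5*t)]
  [2*exp(2*t) - 2*exp(-5*t), 0, 2*exp(2*t) - exp(-5*t)]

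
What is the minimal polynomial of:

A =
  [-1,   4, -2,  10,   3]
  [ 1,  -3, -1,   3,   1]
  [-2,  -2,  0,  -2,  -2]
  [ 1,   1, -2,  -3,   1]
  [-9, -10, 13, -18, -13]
x^3 + 12*x^2 + 48*x + 64

The characteristic polynomial is χ_A(x) = (x + 4)^5, so the eigenvalues are known. The minimal polynomial is
  m_A(x) = Π_λ (x − λ)^{k_λ}
where k_λ is the size of the *largest* Jordan block for λ (equivalently, the smallest k with (A − λI)^k v = 0 for every generalised eigenvector v of λ).

  λ = -4: largest Jordan block has size 3, contributing (x + 4)^3

So m_A(x) = (x + 4)^3 = x^3 + 12*x^2 + 48*x + 64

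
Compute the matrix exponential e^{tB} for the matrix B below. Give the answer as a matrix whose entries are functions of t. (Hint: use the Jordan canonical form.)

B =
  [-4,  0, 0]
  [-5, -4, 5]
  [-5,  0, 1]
e^{tB} =
  [exp(-4*t), 0, 0]
  [-exp(t) + exp(-4*t), exp(-4*t), exp(t) - exp(-4*t)]
  [-exp(t) + exp(-4*t), 0, exp(t)]

Strategy: write B = P · J · P⁻¹ where J is a Jordan canonical form, so e^{tB} = P · e^{tJ} · P⁻¹, and e^{tJ} can be computed block-by-block.

B has Jordan form
J =
  [-4,  0, 0]
  [ 0, -4, 0]
  [ 0,  0, 1]
(up to reordering of blocks).

Per-block formulas:
  For a 1×1 block at λ = -4: exp(t · [-4]) = [e^(-4t)].
  For a 1×1 block at λ = 1: exp(t · [1]) = [e^(1t)].

After assembling e^{tJ} and conjugating by P, we get:

e^{tB} =
  [exp(-4*t), 0, 0]
  [-exp(t) + exp(-4*t), exp(-4*t), exp(t) - exp(-4*t)]
  [-exp(t) + exp(-4*t), 0, exp(t)]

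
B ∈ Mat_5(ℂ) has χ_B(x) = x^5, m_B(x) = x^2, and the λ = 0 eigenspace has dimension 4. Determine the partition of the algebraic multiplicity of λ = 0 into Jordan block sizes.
Block sizes for λ = 0: [2, 1, 1, 1]

Step 1 — from the characteristic polynomial, algebraic multiplicity of λ = 0 is 5. From dim ker(B − (0)·I) = 4, there are exactly 4 Jordan blocks for λ = 0.
Step 2 — from the minimal polynomial, the factor (x − 0)^2 tells us the largest block for λ = 0 has size 2.
Step 3 — with total size 5, 4 blocks, and largest block 2, the block sizes (in nonincreasing order) are [2, 1, 1, 1].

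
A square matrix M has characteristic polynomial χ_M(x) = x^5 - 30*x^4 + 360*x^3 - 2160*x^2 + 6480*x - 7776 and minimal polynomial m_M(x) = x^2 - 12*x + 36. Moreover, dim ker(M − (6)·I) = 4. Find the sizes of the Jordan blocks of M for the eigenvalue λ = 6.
Block sizes for λ = 6: [2, 1, 1, 1]

Step 1 — from the characteristic polynomial, algebraic multiplicity of λ = 6 is 5. From dim ker(M − (6)·I) = 4, there are exactly 4 Jordan blocks for λ = 6.
Step 2 — from the minimal polynomial, the factor (x − 6)^2 tells us the largest block for λ = 6 has size 2.
Step 3 — with total size 5, 4 blocks, and largest block 2, the block sizes (in nonincreasing order) are [2, 1, 1, 1].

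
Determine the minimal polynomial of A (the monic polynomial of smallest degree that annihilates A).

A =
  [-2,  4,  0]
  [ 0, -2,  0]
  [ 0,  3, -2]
x^2 + 4*x + 4

The characteristic polynomial is χ_A(x) = (x + 2)^3, so the eigenvalues are known. The minimal polynomial is
  m_A(x) = Π_λ (x − λ)^{k_λ}
where k_λ is the size of the *largest* Jordan block for λ (equivalently, the smallest k with (A − λI)^k v = 0 for every generalised eigenvector v of λ).

  λ = -2: largest Jordan block has size 2, contributing (x + 2)^2

So m_A(x) = (x + 2)^2 = x^2 + 4*x + 4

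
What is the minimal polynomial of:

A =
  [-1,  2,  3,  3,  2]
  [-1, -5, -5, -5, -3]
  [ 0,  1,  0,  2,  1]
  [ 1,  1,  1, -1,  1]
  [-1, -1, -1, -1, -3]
x^2 + 4*x + 4

The characteristic polynomial is χ_A(x) = (x + 2)^5, so the eigenvalues are known. The minimal polynomial is
  m_A(x) = Π_λ (x − λ)^{k_λ}
where k_λ is the size of the *largest* Jordan block for λ (equivalently, the smallest k with (A − λI)^k v = 0 for every generalised eigenvector v of λ).

  λ = -2: largest Jordan block has size 2, contributing (x + 2)^2

So m_A(x) = (x + 2)^2 = x^2 + 4*x + 4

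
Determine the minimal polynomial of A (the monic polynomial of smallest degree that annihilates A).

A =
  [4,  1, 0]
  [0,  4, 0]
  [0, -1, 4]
x^2 - 8*x + 16

The characteristic polynomial is χ_A(x) = (x - 4)^3, so the eigenvalues are known. The minimal polynomial is
  m_A(x) = Π_λ (x − λ)^{k_λ}
where k_λ is the size of the *largest* Jordan block for λ (equivalently, the smallest k with (A − λI)^k v = 0 for every generalised eigenvector v of λ).

  λ = 4: largest Jordan block has size 2, contributing (x − 4)^2

So m_A(x) = (x - 4)^2 = x^2 - 8*x + 16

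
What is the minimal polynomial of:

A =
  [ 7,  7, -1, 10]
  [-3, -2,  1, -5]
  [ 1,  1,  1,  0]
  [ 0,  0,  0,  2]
x^3 - 6*x^2 + 12*x - 8

The characteristic polynomial is χ_A(x) = (x - 2)^4, so the eigenvalues are known. The minimal polynomial is
  m_A(x) = Π_λ (x − λ)^{k_λ}
where k_λ is the size of the *largest* Jordan block for λ (equivalently, the smallest k with (A − λI)^k v = 0 for every generalised eigenvector v of λ).

  λ = 2: largest Jordan block has size 3, contributing (x − 2)^3

So m_A(x) = (x - 2)^3 = x^3 - 6*x^2 + 12*x - 8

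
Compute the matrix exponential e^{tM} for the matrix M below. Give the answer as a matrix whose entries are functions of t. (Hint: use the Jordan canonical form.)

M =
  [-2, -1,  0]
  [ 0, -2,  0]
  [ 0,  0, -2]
e^{tM} =
  [exp(-2*t), -t*exp(-2*t), 0]
  [0, exp(-2*t), 0]
  [0, 0, exp(-2*t)]

Strategy: write M = P · J · P⁻¹ where J is a Jordan canonical form, so e^{tM} = P · e^{tJ} · P⁻¹, and e^{tJ} can be computed block-by-block.

M has Jordan form
J =
  [-2,  1,  0]
  [ 0, -2,  0]
  [ 0,  0, -2]
(up to reordering of blocks).

Per-block formulas:
  For a 1×1 block at λ = -2: exp(t · [-2]) = [e^(-2t)].
  For a 2×2 Jordan block J_2(-2): exp(t · J_2(-2)) = e^(-2t)·(I + t·N), where N is the 2×2 nilpotent shift.

After assembling e^{tJ} and conjugating by P, we get:

e^{tM} =
  [exp(-2*t), -t*exp(-2*t), 0]
  [0, exp(-2*t), 0]
  [0, 0, exp(-2*t)]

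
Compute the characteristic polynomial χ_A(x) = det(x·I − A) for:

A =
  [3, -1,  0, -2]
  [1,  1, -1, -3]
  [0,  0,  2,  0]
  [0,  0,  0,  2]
x^4 - 8*x^3 + 24*x^2 - 32*x + 16

Expanding det(x·I − A) (e.g. by cofactor expansion or by noting that A is similar to its Jordan form J, which has the same characteristic polynomial as A) gives
  χ_A(x) = x^4 - 8*x^3 + 24*x^2 - 32*x + 16
which factors as (x - 2)^4. The eigenvalues (with algebraic multiplicities) are λ = 2 with multiplicity 4.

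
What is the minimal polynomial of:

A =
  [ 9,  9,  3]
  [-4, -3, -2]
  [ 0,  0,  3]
x^2 - 6*x + 9

The characteristic polynomial is χ_A(x) = (x - 3)^3, so the eigenvalues are known. The minimal polynomial is
  m_A(x) = Π_λ (x − λ)^{k_λ}
where k_λ is the size of the *largest* Jordan block for λ (equivalently, the smallest k with (A − λI)^k v = 0 for every generalised eigenvector v of λ).

  λ = 3: largest Jordan block has size 2, contributing (x − 3)^2

So m_A(x) = (x - 3)^2 = x^2 - 6*x + 9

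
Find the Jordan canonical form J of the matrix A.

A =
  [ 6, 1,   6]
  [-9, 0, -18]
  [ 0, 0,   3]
J_2(3) ⊕ J_1(3)

The characteristic polynomial is
  det(x·I − A) = x^3 - 9*x^2 + 27*x - 27 = (x - 3)^3

Eigenvalues and multiplicities (the geometric multiplicity of λ is n − rank(A − λI), which equals the number of Jordan blocks for λ):
  λ = 3: algebraic multiplicity = 3, geometric multiplicity = 2

Determining the block sizes for each eigenvalue:
  λ = 3: 2 blocks summing to 3 forces exactly one block of size 2 and the rest size 1 → block sizes [2, 1]

Assembling the blocks gives a Jordan form
J =
  [3, 1, 0]
  [0, 3, 0]
  [0, 0, 3]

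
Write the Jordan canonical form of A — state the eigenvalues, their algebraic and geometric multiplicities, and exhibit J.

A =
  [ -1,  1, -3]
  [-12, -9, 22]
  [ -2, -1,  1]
J_3(-3)

The characteristic polynomial is
  det(x·I − A) = x^3 + 9*x^2 + 27*x + 27 = (x + 3)^3

Eigenvalues and multiplicities (the geometric multiplicity of λ is n − rank(A − λI), which equals the number of Jordan blocks for λ):
  λ = -3: algebraic multiplicity = 3, geometric multiplicity = 1

Determining the block sizes for each eigenvalue:
  λ = -3: one block (gm = 1), so the single block has size am = 3 → block sizes [3]

Assembling the blocks gives a Jordan form
J =
  [-3,  1,  0]
  [ 0, -3,  1]
  [ 0,  0, -3]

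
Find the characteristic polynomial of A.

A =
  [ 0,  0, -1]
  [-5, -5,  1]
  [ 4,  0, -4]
x^3 + 9*x^2 + 24*x + 20

Expanding det(x·I − A) (e.g. by cofactor expansion or by noting that A is similar to its Jordan form J, which has the same characteristic polynomial as A) gives
  χ_A(x) = x^3 + 9*x^2 + 24*x + 20
which factors as (x + 2)^2*(x + 5). The eigenvalues (with algebraic multiplicities) are λ = -5 with multiplicity 1, λ = -2 with multiplicity 2.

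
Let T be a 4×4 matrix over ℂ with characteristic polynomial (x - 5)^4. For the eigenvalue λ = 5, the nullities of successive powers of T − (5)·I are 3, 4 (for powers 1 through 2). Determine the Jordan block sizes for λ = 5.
Block sizes for λ = 5: [2, 1, 1]

From the dimensions of kernels of powers, the number of Jordan blocks of size at least j is d_j − d_{j−1} where d_j = dim ker(N^j) (with d_0 = 0). Computing the differences gives [3, 1].
The number of blocks of size exactly k is (#blocks of size ≥ k) − (#blocks of size ≥ k + 1), so the partition is: 2 block(s) of size 1, 1 block(s) of size 2.
In nonincreasing order the block sizes are [2, 1, 1].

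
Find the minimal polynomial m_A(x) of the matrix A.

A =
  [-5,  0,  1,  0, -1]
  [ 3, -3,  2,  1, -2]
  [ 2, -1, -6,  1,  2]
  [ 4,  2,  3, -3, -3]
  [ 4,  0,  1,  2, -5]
x^5 + 22*x^4 + 193*x^3 + 844*x^2 + 1840*x + 1600

The characteristic polynomial is χ_A(x) = (x + 4)^3*(x + 5)^2, so the eigenvalues are known. The minimal polynomial is
  m_A(x) = Π_λ (x − λ)^{k_λ}
where k_λ is the size of the *largest* Jordan block for λ (equivalently, the smallest k with (A − λI)^k v = 0 for every generalised eigenvector v of λ).

  λ = -5: largest Jordan block has size 2, contributing (x + 5)^2
  λ = -4: largest Jordan block has size 3, contributing (x + 4)^3

So m_A(x) = (x + 4)^3*(x + 5)^2 = x^5 + 22*x^4 + 193*x^3 + 844*x^2 + 1840*x + 1600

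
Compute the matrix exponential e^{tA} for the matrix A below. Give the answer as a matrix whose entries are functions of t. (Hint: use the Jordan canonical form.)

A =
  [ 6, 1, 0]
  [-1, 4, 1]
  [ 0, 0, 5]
e^{tA} =
  [t*exp(5*t) + exp(5*t), t*exp(5*t), t^2*exp(5*t)/2]
  [-t*exp(5*t), -t*exp(5*t) + exp(5*t), -t^2*exp(5*t)/2 + t*exp(5*t)]
  [0, 0, exp(5*t)]

Strategy: write A = P · J · P⁻¹ where J is a Jordan canonical form, so e^{tA} = P · e^{tJ} · P⁻¹, and e^{tJ} can be computed block-by-block.

A has Jordan form
J =
  [5, 1, 0]
  [0, 5, 1]
  [0, 0, 5]
(up to reordering of blocks).

Per-block formulas:
  For a 3×3 Jordan block J_3(5): exp(t · J_3(5)) = e^(5t)·(I + t·N + (t^2/2)·N^2), where N is the 3×3 nilpotent shift.

After assembling e^{tJ} and conjugating by P, we get:

e^{tA} =
  [t*exp(5*t) + exp(5*t), t*exp(5*t), t^2*exp(5*t)/2]
  [-t*exp(5*t), -t*exp(5*t) + exp(5*t), -t^2*exp(5*t)/2 + t*exp(5*t)]
  [0, 0, exp(5*t)]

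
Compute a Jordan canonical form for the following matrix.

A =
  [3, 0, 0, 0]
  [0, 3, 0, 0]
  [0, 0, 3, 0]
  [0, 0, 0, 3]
J_1(3) ⊕ J_1(3) ⊕ J_1(3) ⊕ J_1(3)

The characteristic polynomial is
  det(x·I − A) = x^4 - 12*x^3 + 54*x^2 - 108*x + 81 = (x - 3)^4

Eigenvalues and multiplicities (the geometric multiplicity of λ is n − rank(A − λI), which equals the number of Jordan blocks for λ):
  λ = 3: algebraic multiplicity = 4, geometric multiplicity = 4

Determining the block sizes for each eigenvalue:
  λ = 3: gm = am = 4, so every block has size 1 → block sizes [1, 1, 1, 1]

Assembling the blocks gives a Jordan form
J =
  [3, 0, 0, 0]
  [0, 3, 0, 0]
  [0, 0, 3, 0]
  [0, 0, 0, 3]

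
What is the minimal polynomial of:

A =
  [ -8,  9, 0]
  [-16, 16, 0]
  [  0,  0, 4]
x^2 - 8*x + 16

The characteristic polynomial is χ_A(x) = (x - 4)^3, so the eigenvalues are known. The minimal polynomial is
  m_A(x) = Π_λ (x − λ)^{k_λ}
where k_λ is the size of the *largest* Jordan block for λ (equivalently, the smallest k with (A − λI)^k v = 0 for every generalised eigenvector v of λ).

  λ = 4: largest Jordan block has size 2, contributing (x − 4)^2

So m_A(x) = (x - 4)^2 = x^2 - 8*x + 16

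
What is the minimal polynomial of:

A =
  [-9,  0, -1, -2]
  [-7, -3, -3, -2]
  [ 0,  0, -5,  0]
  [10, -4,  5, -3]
x^3 + 15*x^2 + 75*x + 125

The characteristic polynomial is χ_A(x) = (x + 5)^4, so the eigenvalues are known. The minimal polynomial is
  m_A(x) = Π_λ (x − λ)^{k_λ}
where k_λ is the size of the *largest* Jordan block for λ (equivalently, the smallest k with (A − λI)^k v = 0 for every generalised eigenvector v of λ).

  λ = -5: largest Jordan block has size 3, contributing (x + 5)^3

So m_A(x) = (x + 5)^3 = x^3 + 15*x^2 + 75*x + 125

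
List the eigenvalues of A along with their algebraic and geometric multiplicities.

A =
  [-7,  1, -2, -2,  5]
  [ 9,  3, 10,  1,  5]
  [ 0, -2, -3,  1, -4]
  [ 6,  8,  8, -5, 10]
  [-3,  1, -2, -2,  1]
λ = -4: alg = 2, geom = 2; λ = -1: alg = 3, geom = 2

Step 1 — factor the characteristic polynomial to read off the algebraic multiplicities:
  χ_A(x) = (x + 1)^3*(x + 4)^2

Step 2 — compute geometric multiplicities via the rank-nullity identity g(λ) = n − rank(A − λI):
  rank(A − (-4)·I) = 3, so dim ker(A − (-4)·I) = n − 3 = 2
  rank(A − (-1)·I) = 3, so dim ker(A − (-1)·I) = n − 3 = 2

Summary:
  λ = -4: algebraic multiplicity = 2, geometric multiplicity = 2
  λ = -1: algebraic multiplicity = 3, geometric multiplicity = 2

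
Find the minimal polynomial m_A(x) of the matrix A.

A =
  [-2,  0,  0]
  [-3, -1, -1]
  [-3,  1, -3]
x^2 + 4*x + 4

The characteristic polynomial is χ_A(x) = (x + 2)^3, so the eigenvalues are known. The minimal polynomial is
  m_A(x) = Π_λ (x − λ)^{k_λ}
where k_λ is the size of the *largest* Jordan block for λ (equivalently, the smallest k with (A − λI)^k v = 0 for every generalised eigenvector v of λ).

  λ = -2: largest Jordan block has size 2, contributing (x + 2)^2

So m_A(x) = (x + 2)^2 = x^2 + 4*x + 4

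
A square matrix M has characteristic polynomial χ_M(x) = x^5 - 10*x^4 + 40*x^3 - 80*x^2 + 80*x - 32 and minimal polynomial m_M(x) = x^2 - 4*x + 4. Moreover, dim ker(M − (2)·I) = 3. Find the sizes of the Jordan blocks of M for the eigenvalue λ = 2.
Block sizes for λ = 2: [2, 2, 1]

Step 1 — from the characteristic polynomial, algebraic multiplicity of λ = 2 is 5. From dim ker(M − (2)·I) = 3, there are exactly 3 Jordan blocks for λ = 2.
Step 2 — from the minimal polynomial, the factor (x − 2)^2 tells us the largest block for λ = 2 has size 2.
Step 3 — with total size 5, 3 blocks, and largest block 2, the block sizes (in nonincreasing order) are [2, 2, 1].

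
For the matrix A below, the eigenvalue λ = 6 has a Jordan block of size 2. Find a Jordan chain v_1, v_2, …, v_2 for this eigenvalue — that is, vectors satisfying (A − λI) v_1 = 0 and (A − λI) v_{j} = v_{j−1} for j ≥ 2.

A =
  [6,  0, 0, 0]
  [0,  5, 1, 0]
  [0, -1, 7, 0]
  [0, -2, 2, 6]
A Jordan chain for λ = 6 of length 2:
v_1 = (0, -1, -1, -2)ᵀ
v_2 = (0, 1, 0, 0)ᵀ

Let N = A − (6)·I. We want v_2 with N^2 v_2 = 0 but N^1 v_2 ≠ 0; then v_{j-1} := N · v_j for j = 2, …, 2.

Pick v_2 = (0, 1, 0, 0)ᵀ.
Then v_1 = N · v_2 = (0, -1, -1, -2)ᵀ.

Sanity check: (A − (6)·I) v_1 = (0, 0, 0, 0)ᵀ = 0. ✓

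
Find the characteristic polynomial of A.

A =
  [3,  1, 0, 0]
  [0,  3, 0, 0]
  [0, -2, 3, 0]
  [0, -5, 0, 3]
x^4 - 12*x^3 + 54*x^2 - 108*x + 81

Expanding det(x·I − A) (e.g. by cofactor expansion or by noting that A is similar to its Jordan form J, which has the same characteristic polynomial as A) gives
  χ_A(x) = x^4 - 12*x^3 + 54*x^2 - 108*x + 81
which factors as (x - 3)^4. The eigenvalues (with algebraic multiplicities) are λ = 3 with multiplicity 4.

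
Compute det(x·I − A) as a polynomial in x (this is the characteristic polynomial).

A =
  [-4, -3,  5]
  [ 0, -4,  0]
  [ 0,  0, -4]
x^3 + 12*x^2 + 48*x + 64

Expanding det(x·I − A) (e.g. by cofactor expansion or by noting that A is similar to its Jordan form J, which has the same characteristic polynomial as A) gives
  χ_A(x) = x^3 + 12*x^2 + 48*x + 64
which factors as (x + 4)^3. The eigenvalues (with algebraic multiplicities) are λ = -4 with multiplicity 3.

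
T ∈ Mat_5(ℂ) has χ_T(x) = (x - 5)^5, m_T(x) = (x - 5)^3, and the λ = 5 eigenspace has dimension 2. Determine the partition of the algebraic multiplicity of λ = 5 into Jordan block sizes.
Block sizes for λ = 5: [3, 2]

Step 1 — from the characteristic polynomial, algebraic multiplicity of λ = 5 is 5. From dim ker(T − (5)·I) = 2, there are exactly 2 Jordan blocks for λ = 5.
Step 2 — from the minimal polynomial, the factor (x − 5)^3 tells us the largest block for λ = 5 has size 3.
Step 3 — with total size 5, 2 blocks, and largest block 3, the block sizes (in nonincreasing order) are [3, 2].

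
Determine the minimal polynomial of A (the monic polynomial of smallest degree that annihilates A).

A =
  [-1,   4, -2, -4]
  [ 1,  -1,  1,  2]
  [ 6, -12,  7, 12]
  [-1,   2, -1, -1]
x^2 - 2*x + 1

The characteristic polynomial is χ_A(x) = (x - 1)^4, so the eigenvalues are known. The minimal polynomial is
  m_A(x) = Π_λ (x − λ)^{k_λ}
where k_λ is the size of the *largest* Jordan block for λ (equivalently, the smallest k with (A − λI)^k v = 0 for every generalised eigenvector v of λ).

  λ = 1: largest Jordan block has size 2, contributing (x − 1)^2

So m_A(x) = (x - 1)^2 = x^2 - 2*x + 1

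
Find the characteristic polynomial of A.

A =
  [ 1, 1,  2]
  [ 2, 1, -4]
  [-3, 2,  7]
x^3 - 9*x^2 + 27*x - 27

Expanding det(x·I − A) (e.g. by cofactor expansion or by noting that A is similar to its Jordan form J, which has the same characteristic polynomial as A) gives
  χ_A(x) = x^3 - 9*x^2 + 27*x - 27
which factors as (x - 3)^3. The eigenvalues (with algebraic multiplicities) are λ = 3 with multiplicity 3.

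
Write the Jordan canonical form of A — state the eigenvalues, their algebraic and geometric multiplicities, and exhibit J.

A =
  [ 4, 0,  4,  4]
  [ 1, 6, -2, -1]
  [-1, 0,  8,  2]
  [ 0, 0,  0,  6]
J_2(6) ⊕ J_2(6)

The characteristic polynomial is
  det(x·I − A) = x^4 - 24*x^3 + 216*x^2 - 864*x + 1296 = (x - 6)^4

Eigenvalues and multiplicities (the geometric multiplicity of λ is n − rank(A − λI), which equals the number of Jordan blocks for λ):
  λ = 6: algebraic multiplicity = 4, geometric multiplicity = 2

Determining the block sizes for each eigenvalue:
  λ = 6: with am = 4 and gm = 2, the partition is not yet determined (e.g. several partitions of 4 into 2 parts exist). Let N = A − (6)·I. Computing rank(N^1) = 2, rank(N^2) = 0; the number of blocks of size ≥ j is rank(N^{j−1}) − rank(N^j), giving [2, 2]. So we have 2 block(s) of size 2 → block sizes [2, 2]

Assembling the blocks gives a Jordan form
J =
  [6, 1, 0, 0]
  [0, 6, 0, 0]
  [0, 0, 6, 1]
  [0, 0, 0, 6]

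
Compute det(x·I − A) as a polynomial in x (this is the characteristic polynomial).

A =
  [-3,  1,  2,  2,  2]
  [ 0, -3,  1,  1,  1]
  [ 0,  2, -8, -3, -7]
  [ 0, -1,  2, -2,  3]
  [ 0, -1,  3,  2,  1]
x^5 + 15*x^4 + 90*x^3 + 270*x^2 + 405*x + 243

Expanding det(x·I − A) (e.g. by cofactor expansion or by noting that A is similar to its Jordan form J, which has the same characteristic polynomial as A) gives
  χ_A(x) = x^5 + 15*x^4 + 90*x^3 + 270*x^2 + 405*x + 243
which factors as (x + 3)^5. The eigenvalues (with algebraic multiplicities) are λ = -3 with multiplicity 5.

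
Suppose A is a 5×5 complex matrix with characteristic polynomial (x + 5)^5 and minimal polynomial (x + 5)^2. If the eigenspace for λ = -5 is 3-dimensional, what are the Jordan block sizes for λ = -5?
Block sizes for λ = -5: [2, 2, 1]

Step 1 — from the characteristic polynomial, algebraic multiplicity of λ = -5 is 5. From dim ker(A − (-5)·I) = 3, there are exactly 3 Jordan blocks for λ = -5.
Step 2 — from the minimal polynomial, the factor (x + 5)^2 tells us the largest block for λ = -5 has size 2.
Step 3 — with total size 5, 3 blocks, and largest block 2, the block sizes (in nonincreasing order) are [2, 2, 1].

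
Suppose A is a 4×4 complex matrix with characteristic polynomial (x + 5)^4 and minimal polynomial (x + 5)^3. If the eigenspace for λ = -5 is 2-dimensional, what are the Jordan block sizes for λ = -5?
Block sizes for λ = -5: [3, 1]

Step 1 — from the characteristic polynomial, algebraic multiplicity of λ = -5 is 4. From dim ker(A − (-5)·I) = 2, there are exactly 2 Jordan blocks for λ = -5.
Step 2 — from the minimal polynomial, the factor (x + 5)^3 tells us the largest block for λ = -5 has size 3.
Step 3 — with total size 4, 2 blocks, and largest block 3, the block sizes (in nonincreasing order) are [3, 1].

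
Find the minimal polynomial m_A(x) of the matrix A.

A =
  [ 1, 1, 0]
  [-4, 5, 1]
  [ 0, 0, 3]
x^3 - 9*x^2 + 27*x - 27

The characteristic polynomial is χ_A(x) = (x - 3)^3, so the eigenvalues are known. The minimal polynomial is
  m_A(x) = Π_λ (x − λ)^{k_λ}
where k_λ is the size of the *largest* Jordan block for λ (equivalently, the smallest k with (A − λI)^k v = 0 for every generalised eigenvector v of λ).

  λ = 3: largest Jordan block has size 3, contributing (x − 3)^3

So m_A(x) = (x - 3)^3 = x^3 - 9*x^2 + 27*x - 27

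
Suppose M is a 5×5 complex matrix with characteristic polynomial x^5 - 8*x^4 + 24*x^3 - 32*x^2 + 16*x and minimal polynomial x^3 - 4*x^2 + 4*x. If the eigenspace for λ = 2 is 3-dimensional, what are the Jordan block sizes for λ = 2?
Block sizes for λ = 2: [2, 1, 1]

Step 1 — from the characteristic polynomial, algebraic multiplicity of λ = 2 is 4. From dim ker(M − (2)·I) = 3, there are exactly 3 Jordan blocks for λ = 2.
Step 2 — from the minimal polynomial, the factor (x − 2)^2 tells us the largest block for λ = 2 has size 2.
Step 3 — with total size 4, 3 blocks, and largest block 2, the block sizes (in nonincreasing order) are [2, 1, 1].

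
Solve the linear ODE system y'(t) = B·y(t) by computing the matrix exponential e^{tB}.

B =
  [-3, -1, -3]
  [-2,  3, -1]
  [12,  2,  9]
e^{tB} =
  [t^2*exp(3*t) - 6*t*exp(3*t) + exp(3*t), -t*exp(3*t), t^2*exp(3*t)/2 - 3*t*exp(3*t)]
  [-2*t*exp(3*t), exp(3*t), -t*exp(3*t)]
  [-2*t^2*exp(3*t) + 12*t*exp(3*t), 2*t*exp(3*t), -t^2*exp(3*t) + 6*t*exp(3*t) + exp(3*t)]

Strategy: write B = P · J · P⁻¹ where J is a Jordan canonical form, so e^{tB} = P · e^{tJ} · P⁻¹, and e^{tJ} can be computed block-by-block.

B has Jordan form
J =
  [3, 1, 0]
  [0, 3, 1]
  [0, 0, 3]
(up to reordering of blocks).

Per-block formulas:
  For a 3×3 Jordan block J_3(3): exp(t · J_3(3)) = e^(3t)·(I + t·N + (t^2/2)·N^2), where N is the 3×3 nilpotent shift.

After assembling e^{tJ} and conjugating by P, we get:

e^{tB} =
  [t^2*exp(3*t) - 6*t*exp(3*t) + exp(3*t), -t*exp(3*t), t^2*exp(3*t)/2 - 3*t*exp(3*t)]
  [-2*t*exp(3*t), exp(3*t), -t*exp(3*t)]
  [-2*t^2*exp(3*t) + 12*t*exp(3*t), 2*t*exp(3*t), -t^2*exp(3*t) + 6*t*exp(3*t) + exp(3*t)]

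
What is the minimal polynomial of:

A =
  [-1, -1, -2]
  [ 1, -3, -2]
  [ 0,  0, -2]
x^2 + 4*x + 4

The characteristic polynomial is χ_A(x) = (x + 2)^3, so the eigenvalues are known. The minimal polynomial is
  m_A(x) = Π_λ (x − λ)^{k_λ}
where k_λ is the size of the *largest* Jordan block for λ (equivalently, the smallest k with (A − λI)^k v = 0 for every generalised eigenvector v of λ).

  λ = -2: largest Jordan block has size 2, contributing (x + 2)^2

So m_A(x) = (x + 2)^2 = x^2 + 4*x + 4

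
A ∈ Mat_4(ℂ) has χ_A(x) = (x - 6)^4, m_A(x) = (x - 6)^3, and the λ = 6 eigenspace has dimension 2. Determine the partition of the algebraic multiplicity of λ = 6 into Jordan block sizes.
Block sizes for λ = 6: [3, 1]

Step 1 — from the characteristic polynomial, algebraic multiplicity of λ = 6 is 4. From dim ker(A − (6)·I) = 2, there are exactly 2 Jordan blocks for λ = 6.
Step 2 — from the minimal polynomial, the factor (x − 6)^3 tells us the largest block for λ = 6 has size 3.
Step 3 — with total size 4, 2 blocks, and largest block 3, the block sizes (in nonincreasing order) are [3, 1].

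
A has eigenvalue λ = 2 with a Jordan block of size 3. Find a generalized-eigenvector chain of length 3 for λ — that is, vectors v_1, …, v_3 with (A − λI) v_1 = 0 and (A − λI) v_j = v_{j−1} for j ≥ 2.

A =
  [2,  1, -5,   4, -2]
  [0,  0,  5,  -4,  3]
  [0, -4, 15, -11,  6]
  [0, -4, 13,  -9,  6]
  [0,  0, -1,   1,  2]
A Jordan chain for λ = 2 of length 3:
v_1 = (2, 0, 0, 0, 0)ᵀ
v_2 = (1, -2, -4, -4, 0)ᵀ
v_3 = (0, 1, 0, 0, 0)ᵀ

Let N = A − (2)·I. We want v_3 with N^3 v_3 = 0 but N^2 v_3 ≠ 0; then v_{j-1} := N · v_j for j = 3, …, 2.

Pick v_3 = (0, 1, 0, 0, 0)ᵀ.
Then v_2 = N · v_3 = (1, -2, -4, -4, 0)ᵀ.
Then v_1 = N · v_2 = (2, 0, 0, 0, 0)ᵀ.

Sanity check: (A − (2)·I) v_1 = (0, 0, 0, 0, 0)ᵀ = 0. ✓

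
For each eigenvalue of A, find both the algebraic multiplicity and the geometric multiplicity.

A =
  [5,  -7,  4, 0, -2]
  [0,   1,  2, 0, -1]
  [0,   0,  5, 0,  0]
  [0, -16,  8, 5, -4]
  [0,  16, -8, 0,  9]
λ = 5: alg = 5, geom = 3

Step 1 — factor the characteristic polynomial to read off the algebraic multiplicities:
  χ_A(x) = (x - 5)^5

Step 2 — compute geometric multiplicities via the rank-nullity identity g(λ) = n − rank(A − λI):
  rank(A − (5)·I) = 2, so dim ker(A − (5)·I) = n − 2 = 3

Summary:
  λ = 5: algebraic multiplicity = 5, geometric multiplicity = 3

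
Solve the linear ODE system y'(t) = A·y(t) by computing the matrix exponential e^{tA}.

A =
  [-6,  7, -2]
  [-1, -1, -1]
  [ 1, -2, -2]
e^{tA} =
  [-3*t*exp(-3*t) + exp(-3*t), -3*t^2*exp(-3*t)/2 + 7*t*exp(-3*t), -3*t^2*exp(-3*t)/2 - 2*t*exp(-3*t)]
  [-t*exp(-3*t), -t^2*exp(-3*t)/2 + 2*t*exp(-3*t) + exp(-3*t), -t^2*exp(-3*t)/2 - t*exp(-3*t)]
  [t*exp(-3*t), t^2*exp(-3*t)/2 - 2*t*exp(-3*t), t^2*exp(-3*t)/2 + t*exp(-3*t) + exp(-3*t)]

Strategy: write A = P · J · P⁻¹ where J is a Jordan canonical form, so e^{tA} = P · e^{tJ} · P⁻¹, and e^{tJ} can be computed block-by-block.

A has Jordan form
J =
  [-3,  1,  0]
  [ 0, -3,  1]
  [ 0,  0, -3]
(up to reordering of blocks).

Per-block formulas:
  For a 3×3 Jordan block J_3(-3): exp(t · J_3(-3)) = e^(-3t)·(I + t·N + (t^2/2)·N^2), where N is the 3×3 nilpotent shift.

After assembling e^{tJ} and conjugating by P, we get:

e^{tA} =
  [-3*t*exp(-3*t) + exp(-3*t), -3*t^2*exp(-3*t)/2 + 7*t*exp(-3*t), -3*t^2*exp(-3*t)/2 - 2*t*exp(-3*t)]
  [-t*exp(-3*t), -t^2*exp(-3*t)/2 + 2*t*exp(-3*t) + exp(-3*t), -t^2*exp(-3*t)/2 - t*exp(-3*t)]
  [t*exp(-3*t), t^2*exp(-3*t)/2 - 2*t*exp(-3*t), t^2*exp(-3*t)/2 + t*exp(-3*t) + exp(-3*t)]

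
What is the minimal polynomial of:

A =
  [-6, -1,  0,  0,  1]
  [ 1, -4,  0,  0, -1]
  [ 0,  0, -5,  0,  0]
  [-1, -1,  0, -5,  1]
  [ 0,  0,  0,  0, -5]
x^2 + 10*x + 25

The characteristic polynomial is χ_A(x) = (x + 5)^5, so the eigenvalues are known. The minimal polynomial is
  m_A(x) = Π_λ (x − λ)^{k_λ}
where k_λ is the size of the *largest* Jordan block for λ (equivalently, the smallest k with (A − λI)^k v = 0 for every generalised eigenvector v of λ).

  λ = -5: largest Jordan block has size 2, contributing (x + 5)^2

So m_A(x) = (x + 5)^2 = x^2 + 10*x + 25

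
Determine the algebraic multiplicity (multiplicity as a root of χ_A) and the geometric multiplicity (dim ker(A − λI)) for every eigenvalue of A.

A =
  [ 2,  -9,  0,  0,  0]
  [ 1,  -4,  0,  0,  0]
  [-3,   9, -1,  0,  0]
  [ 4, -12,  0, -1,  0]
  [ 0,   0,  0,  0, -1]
λ = -1: alg = 5, geom = 4

Step 1 — factor the characteristic polynomial to read off the algebraic multiplicities:
  χ_A(x) = (x + 1)^5

Step 2 — compute geometric multiplicities via the rank-nullity identity g(λ) = n − rank(A − λI):
  rank(A − (-1)·I) = 1, so dim ker(A − (-1)·I) = n − 1 = 4

Summary:
  λ = -1: algebraic multiplicity = 5, geometric multiplicity = 4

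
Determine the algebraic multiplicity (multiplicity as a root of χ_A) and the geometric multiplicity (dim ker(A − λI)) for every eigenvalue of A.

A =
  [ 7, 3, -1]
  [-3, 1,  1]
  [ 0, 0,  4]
λ = 4: alg = 3, geom = 2

Step 1 — factor the characteristic polynomial to read off the algebraic multiplicities:
  χ_A(x) = (x - 4)^3

Step 2 — compute geometric multiplicities via the rank-nullity identity g(λ) = n − rank(A − λI):
  rank(A − (4)·I) = 1, so dim ker(A − (4)·I) = n − 1 = 2

Summary:
  λ = 4: algebraic multiplicity = 3, geometric multiplicity = 2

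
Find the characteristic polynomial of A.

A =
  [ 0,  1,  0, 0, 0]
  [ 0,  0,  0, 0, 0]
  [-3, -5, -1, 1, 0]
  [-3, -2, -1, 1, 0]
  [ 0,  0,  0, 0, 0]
x^5

Expanding det(x·I − A) (e.g. by cofactor expansion or by noting that A is similar to its Jordan form J, which has the same characteristic polynomial as A) gives
  χ_A(x) = x^5
which factors as x^5. The eigenvalues (with algebraic multiplicities) are λ = 0 with multiplicity 5.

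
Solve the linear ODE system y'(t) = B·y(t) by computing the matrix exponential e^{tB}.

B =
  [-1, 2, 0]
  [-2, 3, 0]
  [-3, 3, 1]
e^{tB} =
  [-2*t*exp(t) + exp(t), 2*t*exp(t), 0]
  [-2*t*exp(t), 2*t*exp(t) + exp(t), 0]
  [-3*t*exp(t), 3*t*exp(t), exp(t)]

Strategy: write B = P · J · P⁻¹ where J is a Jordan canonical form, so e^{tB} = P · e^{tJ} · P⁻¹, and e^{tJ} can be computed block-by-block.

B has Jordan form
J =
  [1, 1, 0]
  [0, 1, 0]
  [0, 0, 1]
(up to reordering of blocks).

Per-block formulas:
  For a 2×2 Jordan block J_2(1): exp(t · J_2(1)) = e^(1t)·(I + t·N), where N is the 2×2 nilpotent shift.
  For a 1×1 block at λ = 1: exp(t · [1]) = [e^(1t)].

After assembling e^{tJ} and conjugating by P, we get:

e^{tB} =
  [-2*t*exp(t) + exp(t), 2*t*exp(t), 0]
  [-2*t*exp(t), 2*t*exp(t) + exp(t), 0]
  [-3*t*exp(t), 3*t*exp(t), exp(t)]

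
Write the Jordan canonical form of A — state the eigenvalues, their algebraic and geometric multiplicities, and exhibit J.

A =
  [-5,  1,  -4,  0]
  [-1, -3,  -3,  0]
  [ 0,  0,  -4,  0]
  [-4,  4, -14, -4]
J_3(-4) ⊕ J_1(-4)

The characteristic polynomial is
  det(x·I − A) = x^4 + 16*x^3 + 96*x^2 + 256*x + 256 = (x + 4)^4

Eigenvalues and multiplicities (the geometric multiplicity of λ is n − rank(A − λI), which equals the number of Jordan blocks for λ):
  λ = -4: algebraic multiplicity = 4, geometric multiplicity = 2

Determining the block sizes for each eigenvalue:
  λ = -4: with am = 4 and gm = 2, the partition is not yet determined (e.g. several partitions of 4 into 2 parts exist). Let N = A − (-4)·I. Computing rank(N^1) = 2, rank(N^2) = 1, rank(N^3) = 0; the number of blocks of size ≥ j is rank(N^{j−1}) − rank(N^j), giving [2, 1, 1]. So we have 1 block(s) of size 3, 1 block(s) of size 1 → block sizes [3, 1]

Assembling the blocks gives a Jordan form
J =
  [-4,  1,  0,  0]
  [ 0, -4,  1,  0]
  [ 0,  0, -4,  0]
  [ 0,  0,  0, -4]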